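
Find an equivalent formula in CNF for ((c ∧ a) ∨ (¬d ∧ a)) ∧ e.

((c ∧ a) ∨ (¬d ∧ a)) ∧ e
≡ (c ∨ ¬d) ∧ (c ∨ a) ∧ (a ∨ ¬d) ∧ (a ∨ a) ∧ e   (distribute ∨ over ∧)
≡ (c ∨ ¬d) ∧ a ∧ e   (simplify)

(c ∨ ¬d) ∧ a ∧ e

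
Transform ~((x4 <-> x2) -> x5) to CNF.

~((x4 <-> x2) -> x5)
≡ ~(~(x4 <-> x2) | x5)   — eliminate ->
≡ ~(~((x4 -> x2) & (x2 -> x4)) | x5)   — eliminate <->
≡ ~(~((~x4 | x2) & (x2 -> x4)) | x5)   — eliminate ->
≡ ~(~((~x4 | x2) & (~x2 | x4)) | x5)   — eliminate ->
≡ ~~((~x4 | x2) & (~x2 | x4)) & ~x5   — De Morgan
≡ (~x4 | x2) & (~x2 | x4) & ~x5   — double negation

(~x4 | x2) & (~x2 | x4) & ~x5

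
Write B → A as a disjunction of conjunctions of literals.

B → A
≡ ¬B ∨ A

¬B ∨ A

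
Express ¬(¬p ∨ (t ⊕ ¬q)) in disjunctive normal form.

(p ∧ ¬t ∧ q) ∨ (p ∧ ¬q ∧ t)

¬(¬p ∨ (t ⊕ ¬q))
≡ ¬(¬p ∨ (t ∧ ¬¬q) ∨ (¬t ∧ ¬q))   (expand ⊕)
≡ ¬¬p ∧ ¬(t ∧ ¬¬q) ∧ ¬(¬t ∧ ¬q)   (De Morgan)
≡ p ∧ ¬(t ∧ ¬¬q) ∧ ¬(¬t ∧ ¬q)   (double negation)
≡ p ∧ (¬t ∨ ¬¬¬q) ∧ ¬(¬t ∧ ¬q)   (De Morgan)
≡ p ∧ (¬t ∨ ¬q) ∧ ¬(¬t ∧ ¬q)   (double negation)
≡ p ∧ (¬t ∨ ¬q) ∧ (¬¬t ∨ ¬¬q)   (De Morgan)
≡ p ∧ (¬t ∨ ¬q) ∧ (t ∨ ¬¬q)   (double negation)
≡ p ∧ (¬t ∨ ¬q) ∧ (t ∨ q)   (double negation)
≡ (p ∧ ¬t ∧ t) ∨ (p ∧ ¬t ∧ q) ∨ (p ∧ ¬q ∧ t) ∨ (p ∧ ¬q ∧ q)   (distribute ∧ over ∨)
≡ (p ∧ ¬t ∧ q) ∨ (p ∧ ¬q ∧ t)   (simplify)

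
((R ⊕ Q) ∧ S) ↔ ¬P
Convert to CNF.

(¬R ∨ Q ∨ ¬S ∨ ¬P) ∧ (¬Q ∨ R ∨ ¬S ∨ ¬P) ∧ (P ∨ R ∨ Q) ∧ (P ∨ ¬R ∨ ¬Q) ∧ (P ∨ S)

((R ⊕ Q) ∧ S) ↔ ¬P
≡ (((R ⊕ Q) ∧ S) → ¬P) ∧ (¬P → ((R ⊕ Q) ∧ S))   [eliminate ↔]
≡ (¬((R ⊕ Q) ∧ S) ∨ ¬P) ∧ (¬P → ((R ⊕ Q) ∧ S))   [eliminate →]
≡ (¬((R ∨ Q) ∧ ¬(R ∧ Q) ∧ S) ∨ ¬P) ∧ (¬P → ((R ⊕ Q) ∧ S))   [expand ⊕]
≡ (¬((R ∨ Q) ∧ ¬(R ∧ Q) ∧ S) ∨ ¬P) ∧ (¬¬P ∨ ((R ⊕ Q) ∧ S))   [eliminate →]
≡ (¬((R ∨ Q) ∧ ¬(R ∧ Q) ∧ S) ∨ ¬P) ∧ (¬¬P ∨ ((R ∨ Q) ∧ ¬(R ∧ Q) ∧ S))   [expand ⊕]
≡ (¬(R ∨ Q) ∨ ¬¬(R ∧ Q) ∨ ¬S ∨ ¬P) ∧ (¬¬P ∨ ((R ∨ Q) ∧ ¬(R ∧ Q) ∧ S))   [De Morgan]
≡ ((¬R ∧ ¬Q) ∨ ¬¬(R ∧ Q) ∨ ¬S ∨ ¬P) ∧ (¬¬P ∨ ((R ∨ Q) ∧ ¬(R ∧ Q) ∧ S))   [De Morgan]
≡ ((¬R ∧ ¬Q) ∨ (R ∧ Q) ∨ ¬S ∨ ¬P) ∧ (¬¬P ∨ ((R ∨ Q) ∧ ¬(R ∧ Q) ∧ S))   [double negation]
≡ ((¬R ∧ ¬Q) ∨ (R ∧ Q) ∨ ¬S ∨ ¬P) ∧ (P ∨ ((R ∨ Q) ∧ ¬(R ∧ Q) ∧ S))   [double negation]
≡ ((¬R ∧ ¬Q) ∨ (R ∧ Q) ∨ ¬S ∨ ¬P) ∧ (P ∨ ((R ∨ Q) ∧ (¬R ∨ ¬Q) ∧ S))   [De Morgan]
≡ (¬R ∨ R ∨ ¬S ∨ ¬P) ∧ (¬R ∨ Q ∨ ¬S ∨ ¬P) ∧ (¬Q ∨ R ∨ ¬S ∨ ¬P) ∧ (¬Q ∨ Q ∨ ¬S ∨ ¬P) ∧ (P ∨ R ∨ Q) ∧ (P ∨ ¬R ∨ ¬Q) ∧ (P ∨ S)   [distribute ∨ over ∧]
≡ (¬R ∨ Q ∨ ¬S ∨ ¬P) ∧ (¬Q ∨ R ∨ ¬S ∨ ¬P) ∧ (P ∨ R ∨ Q) ∧ (P ∨ ¬R ∨ ¬Q) ∧ (P ∨ S)   [simplify]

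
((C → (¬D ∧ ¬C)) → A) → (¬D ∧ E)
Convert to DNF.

(¬C ∧ ¬A) ∨ (¬D ∧ E)

((C → (¬D ∧ ¬C)) → A) → (¬D ∧ E)
≡ ¬((C → (¬D ∧ ¬C)) → A) ∨ (¬D ∧ E)   [eliminate →]
≡ ¬(¬(C → (¬D ∧ ¬C)) ∨ A) ∨ (¬D ∧ E)   [eliminate →]
≡ ¬(¬(¬C ∨ (¬D ∧ ¬C)) ∨ A) ∨ (¬D ∧ E)   [eliminate →]
≡ (¬¬(¬C ∨ (¬D ∧ ¬C)) ∧ ¬A) ∨ (¬D ∧ E)   [De Morgan]
≡ ((¬C ∨ (¬D ∧ ¬C)) ∧ ¬A) ∨ (¬D ∧ E)   [double negation]
≡ (¬C ∧ ¬A) ∨ (¬D ∧ ¬C ∧ ¬A) ∨ (¬D ∧ E)   [distribute ∧ over ∨]
≡ (¬C ∧ ¬A) ∨ (¬D ∧ E)   [simplify]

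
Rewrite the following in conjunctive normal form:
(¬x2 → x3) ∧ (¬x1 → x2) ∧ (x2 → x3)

(¬x2 → x3) ∧ (¬x1 → x2) ∧ (x2 → x3)
≡ (¬¬x2 ∨ x3) ∧ (¬x1 → x2) ∧ (x2 → x3)   [eliminate →]
≡ (¬¬x2 ∨ x3) ∧ (¬¬x1 ∨ x2) ∧ (x2 → x3)   [eliminate →]
≡ (¬¬x2 ∨ x3) ∧ (¬¬x1 ∨ x2) ∧ (¬x2 ∨ x3)   [eliminate →]
≡ (x2 ∨ x3) ∧ (¬¬x1 ∨ x2) ∧ (¬x2 ∨ x3)   [double negation]
≡ (x2 ∨ x3) ∧ (x1 ∨ x2) ∧ (¬x2 ∨ x3)   [double negation]

(x2 ∨ x3) ∧ (x1 ∨ x2) ∧ (¬x2 ∨ x3)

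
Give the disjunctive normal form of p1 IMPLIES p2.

NOT p1 OR p2

p1 IMPLIES p2
≡ NOT p1 OR p2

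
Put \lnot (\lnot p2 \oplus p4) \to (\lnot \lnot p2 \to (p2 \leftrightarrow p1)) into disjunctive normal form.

\lnot (\lnot p2 \oplus p4) \to (\lnot \lnot p2 \to (p2 \leftrightarrow p1))
= \lnot \lnot (\lnot p2 \oplus p4) \lor (\lnot \lnot p2 \to (p2 \leftrightarrow p1))   [eliminate \to]
= \lnot \lnot ((\lnot p2 \land \lnot p4) \lor (\lnot \lnot p2 \land p4)) \lor (\lnot \lnot p2 \to (p2 \leftrightarrow p1))   [expand \oplus]
= \lnot \lnot ((\lnot p2 \land \lnot p4) \lor (\lnot \lnot p2 \land p4)) \lor \lnot \lnot \lnot p2 \lor (p2 \leftrightarrow p1)   [eliminate \to]
= \lnot \lnot ((\lnot p2 \land \lnot p4) \lor (\lnot \lnot p2 \land p4)) \lor \lnot \lnot \lnot p2 \lor ((p2 \to p1) \land (p1 \to p2))   [eliminate \leftrightarrow]
= \lnot \lnot ((\lnot p2 \land \lnot p4) \lor (\lnot \lnot p2 \land p4)) \lor \lnot \lnot \lnot p2 \lor ((\lnot p2 \lor p1) \land (p1 \to p2))   [eliminate \to]
= \lnot \lnot ((\lnot p2 \land \lnot p4) \lor (\lnot \lnot p2 \land p4)) \lor \lnot \lnot \lnot p2 \lor ((\lnot p2 \lor p1) \land (\lnot p1 \lor p2))   [eliminate \to]
= (\lnot p2 \land \lnot p4) \lor (\lnot \lnot p2 \land p4) \lor \lnot \lnot \lnot p2 \lor ((\lnot p2 \lor p1) \land (\lnot p1 \lor p2))   [double negation]
= (\lnot p2 \land \lnot p4) \lor (p2 \land p4) \lor \lnot \lnot \lnot p2 \lor ((\lnot p2 \lor p1) \land (\lnot p1 \lor p2))   [double negation]
= (\lnot p2 \land \lnot p4) \lor (p2 \land p4) \lor \lnot p2 \lor ((\lnot p2 \lor p1) \land (\lnot p1 \lor p2))   [double negation]
= (\lnot p2 \land \lnot p4) \lor (p2 \land p4) \lor \lnot p2 \lor (\lnot p2 \land \lnot p1) \lor (\lnot p2 \land p2) \lor (p1 \land \lnot p1) \lor (p1 \land p2)   [distribute \land over \lor]
= (p2 \land p4) \lor \lnot p2 \lor (p1 \land p2)   [simplify]

(p2 \land p4) \lor \lnot p2 \lor (p1 \land p2)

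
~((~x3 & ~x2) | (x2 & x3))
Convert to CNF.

(x3 | x2) & (~x2 | ~x3)

~((~x3 & ~x2) | (x2 & x3))
≡ ~(~x3 & ~x2) & ~(x2 & x3)   [De Morgan]
≡ (~~x3 | ~~x2) & ~(x2 & x3)   [De Morgan]
≡ (x3 | ~~x2) & ~(x2 & x3)   [double negation]
≡ (x3 | x2) & ~(x2 & x3)   [double negation]
≡ (x3 | x2) & (~x2 | ~x3)   [De Morgan]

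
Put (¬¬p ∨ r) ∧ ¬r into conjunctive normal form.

(¬¬p ∨ r) ∧ ¬r
⇔ (p ∨ r) ∧ ¬r

(p ∨ r) ∧ ¬r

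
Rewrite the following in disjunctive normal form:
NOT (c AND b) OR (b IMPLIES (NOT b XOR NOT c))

NOT c OR NOT b

NOT (c AND b) OR (b IMPLIES (NOT b XOR NOT c))
= NOT (c AND b) OR NOT b OR (NOT b XOR NOT c)   [eliminate IMPLIES]
= NOT (c AND b) OR NOT b OR (NOT b AND NOT NOT c) OR (NOT NOT b AND NOT c)   [expand XOR]
= NOT c OR NOT b OR NOT b OR (NOT b AND NOT NOT c) OR (NOT NOT b AND NOT c)   [De Morgan]
= NOT c OR NOT b OR NOT b OR (NOT b AND c) OR (NOT NOT b AND NOT c)   [double negation]
= NOT c OR NOT b OR NOT b OR (NOT b AND c) OR (b AND NOT c)   [double negation]
= NOT c OR NOT b   [simplify]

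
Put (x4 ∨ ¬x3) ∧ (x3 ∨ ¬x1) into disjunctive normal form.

(x4 ∧ x3) ∨ (x4 ∧ ¬x1) ∨ (¬x3 ∧ ¬x1)

(x4 ∨ ¬x3) ∧ (x3 ∨ ¬x1)
= (x4 ∧ x3) ∨ (x4 ∧ ¬x1) ∨ (¬x3 ∧ x3) ∨ (¬x3 ∧ ¬x1)   — distribute ∧ over ∨
= (x4 ∧ x3) ∨ (x4 ∧ ¬x1) ∨ (¬x3 ∧ ¬x1)   — simplify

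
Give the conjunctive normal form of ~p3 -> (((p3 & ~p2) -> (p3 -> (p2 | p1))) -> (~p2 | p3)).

~p3 -> (((p3 & ~p2) -> (p3 -> (p2 | p1))) -> (~p2 | p3))
≡ ~~p3 | (((p3 & ~p2) -> (p3 -> (p2 | p1))) -> (~p2 | p3))   (eliminate ->)
≡ ~~p3 | ~((p3 & ~p2) -> (p3 -> (p2 | p1))) | ~p2 | p3   (eliminate ->)
≡ ~~p3 | ~(~(p3 & ~p2) | (p3 -> (p2 | p1))) | ~p2 | p3   (eliminate ->)
≡ ~~p3 | ~(~(p3 & ~p2) | ~p3 | p2 | p1) | ~p2 | p3   (eliminate ->)
≡ p3 | ~(~(p3 & ~p2) | ~p3 | p2 | p1) | ~p2 | p3   (double negation)
≡ p3 | (~~(p3 & ~p2) & ~~p3 & ~p2 & ~p1) | ~p2 | p3   (De Morgan)
≡ p3 | (p3 & ~p2 & ~~p3 & ~p2 & ~p1) | ~p2 | p3   (double negation)
≡ p3 | (p3 & ~p2 & p3 & ~p2 & ~p1) | ~p2 | p3   (double negation)
≡ (p3 | p3 | ~p2 | p3) & (p3 | ~p2 | ~p2 | p3) & (p3 | p3 | ~p2 | p3) & (p3 | ~p2 | ~p2 | p3) & (p3 | ~p1 | ~p2 | p3)   (distribute | over &)
≡ p3 | ~p2   (simplify)

p3 | ~p2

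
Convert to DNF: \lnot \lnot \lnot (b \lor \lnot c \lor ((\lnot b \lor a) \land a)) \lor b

\lnot \lnot \lnot (b \lor \lnot c \lor ((\lnot b \lor a) \land a)) \lor b
= \lnot (b \lor \lnot c \lor ((\lnot b \lor a) \land a)) \lor b   (double negation)
= (\lnot b \land \lnot \lnot c \land \lnot ((\lnot b \lor a) \land a)) \lor b   (De Morgan)
= (\lnot b \land c \land \lnot ((\lnot b \lor a) \land a)) \lor b   (double negation)
= (\lnot b \land c \land (\lnot (\lnot b \lor a) \lor \lnot a)) \lor b   (De Morgan)
= (\lnot b \land c \land ((\lnot \lnot b \land \lnot a) \lor \lnot a)) \lor b   (De Morgan)
= (\lnot b \land c \land ((b \land \lnot a) \lor \lnot a)) \lor b   (double negation)
= (\lnot b \land c \land b \land \lnot a) \lor (\lnot b \land c \land \lnot a) \lor b   (distribute \land over \lor)
= (\lnot b \land c \land \lnot a) \lor b   (simplify)

(\lnot b \land c \land \lnot a) \lor b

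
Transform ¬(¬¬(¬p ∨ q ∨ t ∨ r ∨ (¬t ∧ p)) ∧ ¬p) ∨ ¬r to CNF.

p ∨ ¬r

¬(¬¬(¬p ∨ q ∨ t ∨ r ∨ (¬t ∧ p)) ∧ ¬p) ∨ ¬r
= ¬¬¬(¬p ∨ q ∨ t ∨ r ∨ (¬t ∧ p)) ∨ ¬¬p ∨ ¬r   (De Morgan)
= ¬(¬p ∨ q ∨ t ∨ r ∨ (¬t ∧ p)) ∨ ¬¬p ∨ ¬r   (double negation)
= (¬¬p ∧ ¬q ∧ ¬t ∧ ¬r ∧ ¬(¬t ∧ p)) ∨ ¬¬p ∨ ¬r   (De Morgan)
= (p ∧ ¬q ∧ ¬t ∧ ¬r ∧ ¬(¬t ∧ p)) ∨ ¬¬p ∨ ¬r   (double negation)
= (p ∧ ¬q ∧ ¬t ∧ ¬r ∧ (¬¬t ∨ ¬p)) ∨ ¬¬p ∨ ¬r   (De Morgan)
= (p ∧ ¬q ∧ ¬t ∧ ¬r ∧ (t ∨ ¬p)) ∨ ¬¬p ∨ ¬r   (double negation)
= (p ∧ ¬q ∧ ¬t ∧ ¬r ∧ (t ∨ ¬p)) ∨ p ∨ ¬r   (double negation)
= (p ∨ p ∨ ¬r) ∧ (¬q ∨ p ∨ ¬r) ∧ (¬t ∨ p ∨ ¬r) ∧ (¬r ∨ p ∨ ¬r) ∧ (t ∨ ¬p ∨ p ∨ ¬r)   (distribute ∨ over ∧)
= p ∨ ¬r   (simplify)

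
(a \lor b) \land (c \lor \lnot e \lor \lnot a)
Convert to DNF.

(a \lor b) \land (c \lor \lnot e \lor \lnot a)
⇔ (a \land c) \lor (a \land \lnot e) \lor (a \land \lnot a) \lor (b \land c) \lor (b \land \lnot e) \lor (b \land \lnot a)   — distribute \land over \lor
⇔ (a \land c) \lor (a \land \lnot e) \lor (b \land c) \lor (b \land \lnot e) \lor (b \land \lnot a)   — simplify

(a \land c) \lor (a \land \lnot e) \lor (b \land c) \lor (b \land \lnot e) \lor (b \land \lnot a)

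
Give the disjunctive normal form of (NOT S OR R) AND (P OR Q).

(NOT S OR R) AND (P OR Q)
⇔ (NOT S AND P) OR (NOT S AND Q) OR (R AND P) OR (R AND Q)   — distribute AND over OR

(NOT S AND P) OR (NOT S AND Q) OR (R AND P) OR (R AND Q)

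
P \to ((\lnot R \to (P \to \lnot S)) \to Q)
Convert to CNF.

(\lnot P \lor \lnot R \lor Q) \land (\lnot P \lor S \lor Q)

P \to ((\lnot R \to (P \to \lnot S)) \to Q)
= \lnot P \lor ((\lnot R \to (P \to \lnot S)) \to Q)   — eliminate \to
= \lnot P \lor \lnot (\lnot R \to (P \to \lnot S)) \lor Q   — eliminate \to
= \lnot P \lor \lnot (\lnot \lnot R \lor (P \to \lnot S)) \lor Q   — eliminate \to
= \lnot P \lor \lnot (\lnot \lnot R \lor \lnot P \lor \lnot S) \lor Q   — eliminate \to
= \lnot P \lor (\lnot \lnot \lnot R \land \lnot \lnot P \land \lnot \lnot S) \lor Q   — De Morgan
= \lnot P \lor (\lnot R \land \lnot \lnot P \land \lnot \lnot S) \lor Q   — double negation
= \lnot P \lor (\lnot R \land P \land \lnot \lnot S) \lor Q   — double negation
= \lnot P \lor (\lnot R \land P \land S) \lor Q   — double negation
= (\lnot P \lor \lnot R \lor Q) \land (\lnot P \lor P \lor Q) \land (\lnot P \lor S \lor Q)   — distribute \lor over \land
= (\lnot P \lor \lnot R \lor Q) \land (\lnot P \lor S \lor Q)   — simplify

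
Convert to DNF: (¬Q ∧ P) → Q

Q ∨ ¬P

(¬Q ∧ P) → Q
≡ ¬(¬Q ∧ P) ∨ Q   [eliminate →]
≡ ¬¬Q ∨ ¬P ∨ Q   [De Morgan]
≡ Q ∨ ¬P ∨ Q   [double negation]
≡ Q ∨ ¬P   [simplify]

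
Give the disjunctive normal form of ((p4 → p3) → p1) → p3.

((p4 → p3) → p1) → p3
≡ ¬((p4 → p3) → p1) ∨ p3   [eliminate →]
≡ ¬(¬(p4 → p3) ∨ p1) ∨ p3   [eliminate →]
≡ ¬(¬(¬p4 ∨ p3) ∨ p1) ∨ p3   [eliminate →]
≡ ¬¬(¬p4 ∨ p3) ∧ ¬p1 ∨ p3   [De Morgan]
≡ (¬p4 ∨ p3) ∧ ¬p1 ∨ p3   [double negation]
≡ ¬p4 ∧ ¬p1 ∨ p3 ∧ ¬p1 ∨ p3   [distribute ∧ over ∨]
≡ ¬p4 ∧ ¬p1 ∨ p3   [simplify]

¬p4 ∧ ¬p1 ∨ p3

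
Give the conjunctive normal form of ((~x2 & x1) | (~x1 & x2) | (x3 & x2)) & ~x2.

((~x2 & x1) | (~x1 & x2) | (x3 & x2)) & ~x2
≡ (~x2 | ~x1 | x3) & (~x2 | ~x1 | x2) & (~x2 | x2 | x3) & (~x2 | x2 | x2) & (x1 | ~x1 | x3) & (x1 | ~x1 | x2) & (x1 | x2 | x3) & (x1 | x2 | x2) & ~x2   [distribute | over &]
≡ (x1 | x2) & ~x2   [simplify]

(x1 | x2) & ~x2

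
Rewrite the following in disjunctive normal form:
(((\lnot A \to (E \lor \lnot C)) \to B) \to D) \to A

(((\lnot A \to (E \lor \lnot C)) \to B) \to D) \to A
⇔ \lnot (((\lnot A \to (E \lor \lnot C)) \to B) \to D) \lor A   — eliminate \to
⇔ \lnot (\lnot ((\lnot A \to (E \lor \lnot C)) \to B) \lor D) \lor A   — eliminate \to
⇔ \lnot (\lnot (\lnot (\lnot A \to (E \lor \lnot C)) \lor B) \lor D) \lor A   — eliminate \to
⇔ \lnot (\lnot (\lnot (\lnot \lnot A \lor E \lor \lnot C) \lor B) \lor D) \lor A   — eliminate \to
⇔ (\lnot \lnot (\lnot (\lnot \lnot A \lor E \lor \lnot C) \lor B) \land \lnot D) \lor A   — De Morgan
⇔ ((\lnot (\lnot \lnot A \lor E \lor \lnot C) \lor B) \land \lnot D) \lor A   — double negation
⇔ (((\lnot \lnot \lnot A \land \lnot E \land \lnot \lnot C) \lor B) \land \lnot D) \lor A   — De Morgan
⇔ (((\lnot A \land \lnot E \land \lnot \lnot C) \lor B) \land \lnot D) \lor A   — double negation
⇔ (((\lnot A \land \lnot E \land C) \lor B) \land \lnot D) \lor A   — double negation
⇔ (\lnot A \land \lnot E \land C \land \lnot D) \lor (B \land \lnot D) \lor A   — distribute \land over \lor

(\lnot A \land \lnot E \land C \land \lnot D) \lor (B \land \lnot D) \lor A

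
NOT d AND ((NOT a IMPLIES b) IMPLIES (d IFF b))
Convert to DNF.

NOT d AND NOT b

NOT d AND ((NOT a IMPLIES b) IMPLIES (d IFF b))
= NOT d AND (NOT (NOT a IMPLIES b) OR (d IFF b))   [eliminate IMPLIES]
= NOT d AND (NOT (NOT NOT a OR b) OR (d IFF b))   [eliminate IMPLIES]
= NOT d AND (NOT (NOT NOT a OR b) OR ((d IMPLIES b) AND (b IMPLIES d)))   [eliminate IFF]
= NOT d AND (NOT (NOT NOT a OR b) OR ((NOT d OR b) AND (b IMPLIES d)))   [eliminate IMPLIES]
= NOT d AND (NOT (NOT NOT a OR b) OR ((NOT d OR b) AND (NOT b OR d)))   [eliminate IMPLIES]
= NOT d AND ((NOT NOT NOT a AND NOT b) OR ((NOT d OR b) AND (NOT b OR d)))   [De Morgan]
= NOT d AND ((NOT a AND NOT b) OR ((NOT d OR b) AND (NOT b OR d)))   [double negation]
= (NOT d AND NOT a AND NOT b) OR (NOT d AND NOT d AND NOT b) OR (NOT d AND NOT d AND d) OR (NOT d AND b AND NOT b) OR (NOT d AND b AND d)   [distribute AND over OR]
= NOT d AND NOT b   [simplify]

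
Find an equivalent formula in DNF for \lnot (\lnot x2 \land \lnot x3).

x2 \lor x3

\lnot (\lnot x2 \land \lnot x3)
≡ \lnot \lnot x2 \lor \lnot \lnot x3   [De Morgan]
≡ x2 \lor \lnot \lnot x3   [double negation]
≡ x2 \lor x3   [double negation]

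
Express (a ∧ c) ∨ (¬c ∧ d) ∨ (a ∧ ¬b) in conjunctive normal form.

(a ∧ c) ∨ (¬c ∧ d) ∨ (a ∧ ¬b)
≡ (a ∨ ¬c ∨ a) ∧ (a ∨ ¬c ∨ ¬b) ∧ (a ∨ d ∨ a) ∧ (a ∨ d ∨ ¬b) ∧ (c ∨ ¬c ∨ a) ∧ (c ∨ ¬c ∨ ¬b) ∧ (c ∨ d ∨ a) ∧ (c ∨ d ∨ ¬b)   (distribute ∨ over ∧)
≡ (a ∨ ¬c) ∧ (a ∨ d) ∧ (c ∨ d ∨ ¬b)   (simplify)

(a ∨ ¬c) ∧ (a ∨ d) ∧ (c ∨ d ∨ ¬b)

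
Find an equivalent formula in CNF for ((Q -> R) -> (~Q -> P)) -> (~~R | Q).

((Q -> R) -> (~Q -> P)) -> (~~R | Q)
≡ ~((Q -> R) -> (~Q -> P)) | ~~R | Q
≡ ~(~(Q -> R) | (~Q -> P)) | ~~R | Q
≡ ~(~(~Q | R) | (~Q -> P)) | ~~R | Q
≡ ~(~(~Q | R) | ~~Q | P) | ~~R | Q
≡ (~~(~Q | R) & ~~~Q & ~P) | ~~R | Q
≡ ((~Q | R) & ~~~Q & ~P) | ~~R | Q
≡ ((~Q | R) & ~Q & ~P) | ~~R | Q
≡ ((~Q | R) & ~Q & ~P) | R | Q
≡ (~Q | R | R | Q) & (~Q | R | Q) & (~P | R | Q)
≡ ~P | R | Q

~P | R | Q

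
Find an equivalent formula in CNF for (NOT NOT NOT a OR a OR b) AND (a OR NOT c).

a OR NOT c

(NOT NOT NOT a OR a OR b) AND (a OR NOT c)
= (NOT a OR a OR b) AND (a OR NOT c)   (double negation)
= a OR NOT c   (simplify)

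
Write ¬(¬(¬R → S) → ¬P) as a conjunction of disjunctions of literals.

¬(¬(¬R → S) → ¬P)
≡ ¬(¬¬(¬R → S) ∨ ¬P)   — eliminate →
≡ ¬(¬¬(¬¬R ∨ S) ∨ ¬P)   — eliminate →
≡ ¬¬¬(¬¬R ∨ S) ∧ ¬¬P   — De Morgan
≡ ¬(¬¬R ∨ S) ∧ ¬¬P   — double negation
≡ ¬¬¬R ∧ ¬S ∧ ¬¬P   — De Morgan
≡ ¬R ∧ ¬S ∧ ¬¬P   — double negation
≡ ¬R ∧ ¬S ∧ P   — double negation

¬R ∧ ¬S ∧ P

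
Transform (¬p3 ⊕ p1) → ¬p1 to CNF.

¬p1 ∨ ¬p3

(¬p3 ⊕ p1) → ¬p1
≡ ¬(¬p3 ⊕ p1) ∨ ¬p1   — eliminate →
≡ ¬((¬p3 ∨ p1) ∧ ¬(¬p3 ∧ p1)) ∨ ¬p1   — expand ⊕
≡ ¬(¬p3 ∨ p1) ∨ ¬¬(¬p3 ∧ p1) ∨ ¬p1   — De Morgan
≡ (¬¬p3 ∧ ¬p1) ∨ ¬¬(¬p3 ∧ p1) ∨ ¬p1   — De Morgan
≡ (p3 ∧ ¬p1) ∨ ¬¬(¬p3 ∧ p1) ∨ ¬p1   — double negation
≡ (p3 ∧ ¬p1) ∨ (¬p3 ∧ p1) ∨ ¬p1   — double negation
≡ (p3 ∨ ¬p3 ∨ ¬p1) ∧ (p3 ∨ p1 ∨ ¬p1) ∧ (¬p1 ∨ ¬p3 ∨ ¬p1) ∧ (¬p1 ∨ p1 ∨ ¬p1)   — distribute ∨ over ∧
≡ ¬p1 ∨ ¬p3   — simplify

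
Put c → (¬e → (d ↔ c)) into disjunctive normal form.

¬c ∨ e ∨ (c ∧ d)

c → (¬e → (d ↔ c))
≡ ¬c ∨ (¬e → (d ↔ c))   — eliminate →
≡ ¬c ∨ ¬¬e ∨ (d ↔ c)   — eliminate →
≡ ¬c ∨ ¬¬e ∨ ((d → c) ∧ (c → d))   — eliminate ↔
≡ ¬c ∨ ¬¬e ∨ ((¬d ∨ c) ∧ (c → d))   — eliminate →
≡ ¬c ∨ ¬¬e ∨ ((¬d ∨ c) ∧ (¬c ∨ d))   — eliminate →
≡ ¬c ∨ e ∨ ((¬d ∨ c) ∧ (¬c ∨ d))   — double negation
≡ ¬c ∨ e ∨ (¬d ∧ ¬c) ∨ (¬d ∧ d) ∨ (c ∧ ¬c) ∨ (c ∧ d)   — distribute ∧ over ∨
≡ ¬c ∨ e ∨ (c ∧ d)   — simplify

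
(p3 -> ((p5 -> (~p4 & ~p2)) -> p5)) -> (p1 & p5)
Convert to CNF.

(p3 | p1) & (p3 | p5) & (~p5 | p1)

(p3 -> ((p5 -> (~p4 & ~p2)) -> p5)) -> (p1 & p5)
≡ ~(p3 -> ((p5 -> (~p4 & ~p2)) -> p5)) | (p1 & p5)   [eliminate ->]
≡ ~(~p3 | ((p5 -> (~p4 & ~p2)) -> p5)) | (p1 & p5)   [eliminate ->]
≡ ~(~p3 | ~(p5 -> (~p4 & ~p2)) | p5) | (p1 & p5)   [eliminate ->]
≡ ~(~p3 | ~(~p5 | (~p4 & ~p2)) | p5) | (p1 & p5)   [eliminate ->]
≡ (~~p3 & ~~(~p5 | (~p4 & ~p2)) & ~p5) | (p1 & p5)   [De Morgan]
≡ (p3 & ~~(~p5 | (~p4 & ~p2)) & ~p5) | (p1 & p5)   [double negation]
≡ (p3 & (~p5 | (~p4 & ~p2)) & ~p5) | (p1 & p5)   [double negation]
≡ (p3 | p1) & (p3 | p5) & (~p5 | ~p4 | p1) & (~p5 | ~p4 | p5) & (~p5 | ~p2 | p1) & (~p5 | ~p2 | p5) & (~p5 | p1) & (~p5 | p5)   [distribute | over &]
≡ (p3 | p1) & (p3 | p5) & (~p5 | p1)   [simplify]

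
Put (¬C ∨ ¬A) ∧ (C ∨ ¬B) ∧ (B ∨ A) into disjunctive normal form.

(¬C ∨ ¬A) ∧ (C ∨ ¬B) ∧ (B ∨ A)
= (¬C ∧ C ∧ B) ∨ (¬C ∧ C ∧ A) ∨ (¬C ∧ ¬B ∧ B) ∨ (¬C ∧ ¬B ∧ A) ∨ (¬A ∧ C ∧ B) ∨ (¬A ∧ C ∧ A) ∨ (¬A ∧ ¬B ∧ B) ∨ (¬A ∧ ¬B ∧ A)
= (¬C ∧ ¬B ∧ A) ∨ (¬A ∧ C ∧ B)

(¬C ∧ ¬B ∧ A) ∨ (¬A ∧ C ∧ B)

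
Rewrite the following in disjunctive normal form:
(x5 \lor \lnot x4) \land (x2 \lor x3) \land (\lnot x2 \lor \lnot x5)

(x5 \lor \lnot x4) \land (x2 \lor x3) \land (\lnot x2 \lor \lnot x5)
= (x5 \land x2 \land \lnot x2) \lor (x5 \land x2 \land \lnot x5) \lor (x5 \land x3 \land \lnot x2) \lor (x5 \land x3 \land \lnot x5) \lor (\lnot x4 \land x2 \land \lnot x2) \lor (\lnot x4 \land x2 \land \lnot x5) \lor (\lnot x4 \land x3 \land \lnot x2) \lor (\lnot x4 \land x3 \land \lnot x5)   (distribute \land over \lor)
= (x5 \land x3 \land \lnot x2) \lor (\lnot x4 \land x2 \land \lnot x5) \lor (\lnot x4 \land x3 \land \lnot x2) \lor (\lnot x4 \land x3 \land \lnot x5)   (simplify)

(x5 \land x3 \land \lnot x2) \lor (\lnot x4 \land x2 \land \lnot x5) \lor (\lnot x4 \land x3 \land \lnot x2) \lor (\lnot x4 \land x3 \land \lnot x5)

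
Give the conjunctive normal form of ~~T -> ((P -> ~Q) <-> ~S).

~~T -> ((P -> ~Q) <-> ~S)
≡ ~~~T | ((P -> ~Q) <-> ~S)   — eliminate ->
≡ ~~~T | (((P -> ~Q) -> ~S) & (~S -> (P -> ~Q)))   — eliminate <->
≡ ~~~T | ((~(P -> ~Q) | ~S) & (~S -> (P -> ~Q)))   — eliminate ->
≡ ~~~T | ((~(~P | ~Q) | ~S) & (~S -> (P -> ~Q)))   — eliminate ->
≡ ~~~T | ((~(~P | ~Q) | ~S) & (~~S | (P -> ~Q)))   — eliminate ->
≡ ~~~T | ((~(~P | ~Q) | ~S) & (~~S | ~P | ~Q))   — eliminate ->
≡ ~T | ((~(~P | ~Q) | ~S) & (~~S | ~P | ~Q))   — double negation
≡ ~T | (((~~P & ~~Q) | ~S) & (~~S | ~P | ~Q))   — De Morgan
≡ ~T | (((P & ~~Q) | ~S) & (~~S | ~P | ~Q))   — double negation
≡ ~T | (((P & Q) | ~S) & (~~S | ~P | ~Q))   — double negation
≡ ~T | (((P & Q) | ~S) & (S | ~P | ~Q))   — double negation
≡ (~T | P | ~S) & (~T | Q | ~S) & (~T | S | ~P | ~Q)   — distribute | over &

(~T | P | ~S) & (~T | Q | ~S) & (~T | S | ~P | ~Q)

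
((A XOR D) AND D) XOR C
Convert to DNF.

(NOT A AND D AND NOT C) OR (D AND A AND C) OR (NOT D AND C)

((A XOR D) AND D) XOR C
≡ ((A XOR D) AND D AND NOT C) OR (NOT ((A XOR D) AND D) AND C)
≡ (((A AND NOT D) OR (NOT A AND D)) AND D AND NOT C) OR (NOT ((A XOR D) AND D) AND C)
≡ (((A AND NOT D) OR (NOT A AND D)) AND D AND NOT C) OR (NOT (((A AND NOT D) OR (NOT A AND D)) AND D) AND C)
≡ (((A AND NOT D) OR (NOT A AND D)) AND D AND NOT C) OR ((NOT ((A AND NOT D) OR (NOT A AND D)) OR NOT D) AND C)
≡ (((A AND NOT D) OR (NOT A AND D)) AND D AND NOT C) OR (((NOT (A AND NOT D) AND NOT (NOT A AND D)) OR NOT D) AND C)
≡ (((A AND NOT D) OR (NOT A AND D)) AND D AND NOT C) OR ((((NOT A OR NOT NOT D) AND NOT (NOT A AND D)) OR NOT D) AND C)
≡ (((A AND NOT D) OR (NOT A AND D)) AND D AND NOT C) OR ((((NOT A OR D) AND NOT (NOT A AND D)) OR NOT D) AND C)
≡ (((A AND NOT D) OR (NOT A AND D)) AND D AND NOT C) OR ((((NOT A OR D) AND (NOT NOT A OR NOT D)) OR NOT D) AND C)
≡ (((A AND NOT D) OR (NOT A AND D)) AND D AND NOT C) OR ((((NOT A OR D) AND (A OR NOT D)) OR NOT D) AND C)
≡ (A AND NOT D AND D AND NOT C) OR (NOT A AND D AND D AND NOT C) OR (NOT A AND A AND C) OR (NOT A AND NOT D AND C) OR (D AND A AND C) OR (D AND NOT D AND C) OR (NOT D AND C)
≡ (NOT A AND D AND NOT C) OR (D AND A AND C) OR (NOT D AND C)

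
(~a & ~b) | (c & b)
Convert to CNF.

(~a & ~b) | (c & b)
⇔ (~a | c) & (~a | b) & (~b | c) & (~b | b)   [distribute | over &]
⇔ (~a | c) & (~a | b) & (~b | c)   [simplify]

(~a | c) & (~a | b) & (~b | c)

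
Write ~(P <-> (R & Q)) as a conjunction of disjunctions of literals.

~(P <-> (R & Q))
= ~((P -> (R & Q)) & ((R & Q) -> P))
= ~((~P | (R & Q)) & ((R & Q) -> P))
= ~((~P | (R & Q)) & (~(R & Q) | P))
= ~(~P | (R & Q)) | ~(~(R & Q) | P)
= (~~P & ~(R & Q)) | ~(~(R & Q) | P)
= (P & ~(R & Q)) | ~(~(R & Q) | P)
= (P & (~R | ~Q)) | ~(~(R & Q) | P)
= (P & (~R | ~Q)) | (~~(R & Q) & ~P)
= (P & (~R | ~Q)) | (R & Q & ~P)
= (P | R) & (P | Q) & (P | ~P) & (~R | ~Q | R) & (~R | ~Q | Q) & (~R | ~Q | ~P)
= (P | R) & (P | Q) & (~R | ~Q | ~P)

(P | R) & (P | Q) & (~R | ~Q | ~P)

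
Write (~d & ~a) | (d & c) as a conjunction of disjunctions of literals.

(~d | c) & (~a | d) & (~a | c)

(~d & ~a) | (d & c)
≡ (~d | d) & (~d | c) & (~a | d) & (~a | c)   [distribute | over &]
≡ (~d | c) & (~a | d) & (~a | c)   [simplify]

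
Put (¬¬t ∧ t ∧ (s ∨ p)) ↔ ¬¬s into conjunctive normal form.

(¬t ∨ ¬p ∨ s) ∧ (¬s ∨ t)

(¬¬t ∧ t ∧ (s ∨ p)) ↔ ¬¬s
= ((¬¬t ∧ t ∧ (s ∨ p)) → ¬¬s) ∧ (¬¬s → (¬¬t ∧ t ∧ (s ∨ p)))
= (¬(¬¬t ∧ t ∧ (s ∨ p)) ∨ ¬¬s) ∧ (¬¬s → (¬¬t ∧ t ∧ (s ∨ p)))
= (¬(¬¬t ∧ t ∧ (s ∨ p)) ∨ ¬¬s) ∧ (¬¬¬s ∨ (¬¬t ∧ t ∧ (s ∨ p)))
= (¬¬¬t ∨ ¬t ∨ ¬(s ∨ p) ∨ ¬¬s) ∧ (¬¬¬s ∨ (¬¬t ∧ t ∧ (s ∨ p)))
= (¬t ∨ ¬t ∨ ¬(s ∨ p) ∨ ¬¬s) ∧ (¬¬¬s ∨ (¬¬t ∧ t ∧ (s ∨ p)))
= (¬t ∨ ¬t ∨ (¬s ∧ ¬p) ∨ ¬¬s) ∧ (¬¬¬s ∨ (¬¬t ∧ t ∧ (s ∨ p)))
= (¬t ∨ ¬t ∨ (¬s ∧ ¬p) ∨ s) ∧ (¬¬¬s ∨ (¬¬t ∧ t ∧ (s ∨ p)))
= (¬t ∨ ¬t ∨ (¬s ∧ ¬p) ∨ s) ∧ (¬s ∨ (¬¬t ∧ t ∧ (s ∨ p)))
= (¬t ∨ ¬t ∨ (¬s ∧ ¬p) ∨ s) ∧ (¬s ∨ (t ∧ t ∧ (s ∨ p)))
= (¬t ∨ ¬t ∨ ¬s ∨ s) ∧ (¬t ∨ ¬t ∨ ¬p ∨ s) ∧ (¬s ∨ t) ∧ (¬s ∨ t) ∧ (¬s ∨ s ∨ p)
= (¬t ∨ ¬p ∨ s) ∧ (¬s ∨ t)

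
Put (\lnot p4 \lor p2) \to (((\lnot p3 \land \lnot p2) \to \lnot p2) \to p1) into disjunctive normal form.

(\lnot p4 \lor p2) \to (((\lnot p3 \land \lnot p2) \to \lnot p2) \to p1)
⇔ \lnot (\lnot p4 \lor p2) \lor (((\lnot p3 \land \lnot p2) \to \lnot p2) \to p1)   [eliminate \to]
⇔ \lnot (\lnot p4 \lor p2) \lor \lnot ((\lnot p3 \land \lnot p2) \to \lnot p2) \lor p1   [eliminate \to]
⇔ \lnot (\lnot p4 \lor p2) \lor \lnot (\lnot (\lnot p3 \land \lnot p2) \lor \lnot p2) \lor p1   [eliminate \to]
⇔ (\lnot \lnot p4 \land \lnot p2) \lor \lnot (\lnot (\lnot p3 \land \lnot p2) \lor \lnot p2) \lor p1   [De Morgan]
⇔ (p4 \land \lnot p2) \lor \lnot (\lnot (\lnot p3 \land \lnot p2) \lor \lnot p2) \lor p1   [double negation]
⇔ (p4 \land \lnot p2) \lor (\lnot \lnot (\lnot p3 \land \lnot p2) \land \lnot \lnot p2) \lor p1   [De Morgan]
⇔ (p4 \land \lnot p2) \lor (\lnot p3 \land \lnot p2 \land \lnot \lnot p2) \lor p1   [double negation]
⇔ (p4 \land \lnot p2) \lor (\lnot p3 \land \lnot p2 \land p2) \lor p1   [double negation]
⇔ (p4 \land \lnot p2) \lor p1   [simplify]

(p4 \land \lnot p2) \lor p1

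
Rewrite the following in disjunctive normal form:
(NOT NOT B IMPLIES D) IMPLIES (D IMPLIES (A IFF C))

NOT D OR (NOT A AND NOT C) OR (C AND A)

(NOT NOT B IMPLIES D) IMPLIES (D IMPLIES (A IFF C))
≡ NOT (NOT NOT B IMPLIES D) OR (D IMPLIES (A IFF C))   — eliminate IMPLIES
≡ NOT (NOT NOT NOT B OR D) OR (D IMPLIES (A IFF C))   — eliminate IMPLIES
≡ NOT (NOT NOT NOT B OR D) OR NOT D OR (A IFF C)   — eliminate IMPLIES
≡ NOT (NOT NOT NOT B OR D) OR NOT D OR ((A IMPLIES C) AND (C IMPLIES A))   — eliminate IFF
≡ NOT (NOT NOT NOT B OR D) OR NOT D OR ((NOT A OR C) AND (C IMPLIES A))   — eliminate IMPLIES
≡ NOT (NOT NOT NOT B OR D) OR NOT D OR ((NOT A OR C) AND (NOT C OR A))   — eliminate IMPLIES
≡ (NOT NOT NOT NOT B AND NOT D) OR NOT D OR ((NOT A OR C) AND (NOT C OR A))   — De Morgan
≡ (NOT NOT B AND NOT D) OR NOT D OR ((NOT A OR C) AND (NOT C OR A))   — double negation
≡ (B AND NOT D) OR NOT D OR ((NOT A OR C) AND (NOT C OR A))   — double negation
≡ (B AND NOT D) OR NOT D OR (NOT A AND NOT C) OR (NOT A AND A) OR (C AND NOT C) OR (C AND A)   — distribute AND over OR
≡ NOT D OR (NOT A AND NOT C) OR (C AND A)   — simplify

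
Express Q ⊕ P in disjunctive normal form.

Q ⊕ P
≡ (Q ∧ ¬P) ∨ (¬Q ∧ P)

(Q ∧ ¬P) ∨ (¬Q ∧ P)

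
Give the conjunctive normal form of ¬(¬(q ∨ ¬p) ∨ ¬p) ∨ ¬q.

p ∨ ¬q

¬(¬(q ∨ ¬p) ∨ ¬p) ∨ ¬q
⇔ ¬¬(q ∨ ¬p) ∧ ¬¬p ∨ ¬q   — De Morgan
⇔ (q ∨ ¬p) ∧ ¬¬p ∨ ¬q   — double negation
⇔ (q ∨ ¬p) ∧ p ∨ ¬q   — double negation
⇔ (q ∨ ¬p ∨ ¬q) ∧ (p ∨ ¬q)   — distribute ∨ over ∧
⇔ p ∨ ¬q   — simplify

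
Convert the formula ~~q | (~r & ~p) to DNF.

q | (~r & ~p)

~~q | (~r & ~p)
⇔ q | (~r & ~p)   (double negation)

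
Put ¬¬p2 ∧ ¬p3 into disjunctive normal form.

p2 ∧ ¬p3

¬¬p2 ∧ ¬p3
= p2 ∧ ¬p3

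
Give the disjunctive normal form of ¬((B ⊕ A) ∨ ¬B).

¬((B ⊕ A) ∨ ¬B)
= ¬((B ∧ ¬A) ∨ (¬B ∧ A) ∨ ¬B)   [expand ⊕]
= ¬(B ∧ ¬A) ∧ ¬(¬B ∧ A) ∧ ¬¬B   [De Morgan]
= (¬B ∨ ¬¬A) ∧ ¬(¬B ∧ A) ∧ ¬¬B   [De Morgan]
= (¬B ∨ A) ∧ ¬(¬B ∧ A) ∧ ¬¬B   [double negation]
= (¬B ∨ A) ∧ (¬¬B ∨ ¬A) ∧ ¬¬B   [De Morgan]
= (¬B ∨ A) ∧ (B ∨ ¬A) ∧ ¬¬B   [double negation]
= (¬B ∨ A) ∧ (B ∨ ¬A) ∧ B   [double negation]
= (¬B ∧ B ∧ B) ∨ (¬B ∧ ¬A ∧ B) ∨ (A ∧ B ∧ B) ∨ (A ∧ ¬A ∧ B)   [distribute ∧ over ∨]
= A ∧ B   [simplify]

A ∧ B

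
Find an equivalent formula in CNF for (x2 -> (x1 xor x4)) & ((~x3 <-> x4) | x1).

(~x2 | x1 | x4) & (~x2 | ~x1 | ~x4) & (x3 | x4 | x1) & (~x4 | ~x3 | x1)

(x2 -> (x1 xor x4)) & ((~x3 <-> x4) | x1)
≡ (~x2 | (x1 xor x4)) & ((~x3 <-> x4) | x1)   [eliminate ->]
≡ (~x2 | ((x1 | x4) & ~(x1 & x4))) & ((~x3 <-> x4) | x1)   [expand xor]
≡ (~x2 | ((x1 | x4) & ~(x1 & x4))) & (((~x3 -> x4) & (x4 -> ~x3)) | x1)   [eliminate <->]
≡ (~x2 | ((x1 | x4) & ~(x1 & x4))) & (((~~x3 | x4) & (x4 -> ~x3)) | x1)   [eliminate ->]
≡ (~x2 | ((x1 | x4) & ~(x1 & x4))) & (((~~x3 | x4) & (~x4 | ~x3)) | x1)   [eliminate ->]
≡ (~x2 | ((x1 | x4) & (~x1 | ~x4))) & (((~~x3 | x4) & (~x4 | ~x3)) | x1)   [De Morgan]
≡ (~x2 | ((x1 | x4) & (~x1 | ~x4))) & (((x3 | x4) & (~x4 | ~x3)) | x1)   [double negation]
≡ (~x2 | x1 | x4) & (~x2 | ~x1 | ~x4) & (x3 | x4 | x1) & (~x4 | ~x3 | x1)   [distribute | over &]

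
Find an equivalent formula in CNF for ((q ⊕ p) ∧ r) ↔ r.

((q ⊕ p) ∧ r) ↔ r
⇔ (((q ⊕ p) ∧ r) → r) ∧ (r → ((q ⊕ p) ∧ r))   [eliminate ↔]
⇔ (¬((q ⊕ p) ∧ r) ∨ r) ∧ (r → ((q ⊕ p) ∧ r))   [eliminate →]
⇔ (¬((q ∨ p) ∧ ¬(q ∧ p) ∧ r) ∨ r) ∧ (r → ((q ⊕ p) ∧ r))   [expand ⊕]
⇔ (¬((q ∨ p) ∧ ¬(q ∧ p) ∧ r) ∨ r) ∧ (¬r ∨ ((q ⊕ p) ∧ r))   [eliminate →]
⇔ (¬((q ∨ p) ∧ ¬(q ∧ p) ∧ r) ∨ r) ∧ (¬r ∨ ((q ∨ p) ∧ ¬(q ∧ p) ∧ r))   [expand ⊕]
⇔ (¬(q ∨ p) ∨ ¬¬(q ∧ p) ∨ ¬r ∨ r) ∧ (¬r ∨ ((q ∨ p) ∧ ¬(q ∧ p) ∧ r))   [De Morgan]
⇔ ((¬q ∧ ¬p) ∨ ¬¬(q ∧ p) ∨ ¬r ∨ r) ∧ (¬r ∨ ((q ∨ p) ∧ ¬(q ∧ p) ∧ r))   [De Morgan]
⇔ ((¬q ∧ ¬p) ∨ (q ∧ p) ∨ ¬r ∨ r) ∧ (¬r ∨ ((q ∨ p) ∧ ¬(q ∧ p) ∧ r))   [double negation]
⇔ ((¬q ∧ ¬p) ∨ (q ∧ p) ∨ ¬r ∨ r) ∧ (¬r ∨ ((q ∨ p) ∧ (¬q ∨ ¬p) ∧ r))   [De Morgan]
⇔ (¬q ∨ q ∨ ¬r ∨ r) ∧ (¬q ∨ p ∨ ¬r ∨ r) ∧ (¬p ∨ q ∨ ¬r ∨ r) ∧ (¬p ∨ p ∨ ¬r ∨ r) ∧ (¬r ∨ q ∨ p) ∧ (¬r ∨ ¬q ∨ ¬p) ∧ (¬r ∨ r)   [distribute ∨ over ∧]
⇔ (¬r ∨ q ∨ p) ∧ (¬r ∨ ¬q ∨ ¬p)   [simplify]

(¬r ∨ q ∨ p) ∧ (¬r ∨ ¬q ∨ ¬p)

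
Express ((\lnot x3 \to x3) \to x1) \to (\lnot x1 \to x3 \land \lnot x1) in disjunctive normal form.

x3 \land \lnot x1 \lor x1

((\lnot x3 \to x3) \to x1) \to (\lnot x1 \to x3 \land \lnot x1)
⇔ \lnot ((\lnot x3 \to x3) \to x1) \lor (\lnot x1 \to x3 \land \lnot x1)   [eliminate \to]
⇔ \lnot (\lnot (\lnot x3 \to x3) \lor x1) \lor (\lnot x1 \to x3 \land \lnot x1)   [eliminate \to]
⇔ \lnot (\lnot (\lnot \lnot x3 \lor x3) \lor x1) \lor (\lnot x1 \to x3 \land \lnot x1)   [eliminate \to]
⇔ \lnot (\lnot (\lnot \lnot x3 \lor x3) \lor x1) \lor \lnot \lnot x1 \lor x3 \land \lnot x1   [eliminate \to]
⇔ \lnot \lnot (\lnot \lnot x3 \lor x3) \land \lnot x1 \lor \lnot \lnot x1 \lor x3 \land \lnot x1   [De Morgan]
⇔ (\lnot \lnot x3 \lor x3) \land \lnot x1 \lor \lnot \lnot x1 \lor x3 \land \lnot x1   [double negation]
⇔ (x3 \lor x3) \land \lnot x1 \lor \lnot \lnot x1 \lor x3 \land \lnot x1   [double negation]
⇔ (x3 \lor x3) \land \lnot x1 \lor x1 \lor x3 \land \lnot x1   [double negation]
⇔ x3 \land \lnot x1 \lor x3 \land \lnot x1 \lor x1 \lor x3 \land \lnot x1   [distribute \land over \lor]
⇔ x3 \land \lnot x1 \lor x1   [simplify]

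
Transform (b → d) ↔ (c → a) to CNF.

(b → d) ↔ (c → a)
= ((b → d) → (c → a)) ∧ ((c → a) → (b → d))   — eliminate ↔
= (¬(b → d) ∨ (c → a)) ∧ ((c → a) → (b → d))   — eliminate →
= (¬(¬b ∨ d) ∨ (c → a)) ∧ ((c → a) → (b → d))   — eliminate →
= (¬(¬b ∨ d) ∨ ¬c ∨ a) ∧ ((c → a) → (b → d))   — eliminate →
= (¬(¬b ∨ d) ∨ ¬c ∨ a) ∧ (¬(c → a) ∨ (b → d))   — eliminate →
= (¬(¬b ∨ d) ∨ ¬c ∨ a) ∧ (¬(¬c ∨ a) ∨ (b → d))   — eliminate →
= (¬(¬b ∨ d) ∨ ¬c ∨ a) ∧ (¬(¬c ∨ a) ∨ ¬b ∨ d)   — eliminate →
= ((¬¬b ∧ ¬d) ∨ ¬c ∨ a) ∧ (¬(¬c ∨ a) ∨ ¬b ∨ d)   — De Morgan
= ((b ∧ ¬d) ∨ ¬c ∨ a) ∧ (¬(¬c ∨ a) ∨ ¬b ∨ d)   — double negation
= ((b ∧ ¬d) ∨ ¬c ∨ a) ∧ ((¬¬c ∧ ¬a) ∨ ¬b ∨ d)   — De Morgan
= ((b ∧ ¬d) ∨ ¬c ∨ a) ∧ ((c ∧ ¬a) ∨ ¬b ∨ d)   — double negation
= (b ∨ ¬c ∨ a) ∧ (¬d ∨ ¬c ∨ a) ∧ (c ∨ ¬b ∨ d) ∧ (¬a ∨ ¬b ∨ d)   — distribute ∨ over ∧

(b ∨ ¬c ∨ a) ∧ (¬d ∨ ¬c ∨ a) ∧ (c ∨ ¬b ∨ d) ∧ (¬a ∨ ¬b ∨ d)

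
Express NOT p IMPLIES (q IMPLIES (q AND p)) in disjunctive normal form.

NOT p IMPLIES (q IMPLIES (q AND p))
= NOT NOT p OR (q IMPLIES (q AND p))   (eliminate IMPLIES)
= NOT NOT p OR NOT q OR (q AND p)   (eliminate IMPLIES)
= p OR NOT q OR (q AND p)   (double negation)
= p OR NOT q   (simplify)

p OR NOT q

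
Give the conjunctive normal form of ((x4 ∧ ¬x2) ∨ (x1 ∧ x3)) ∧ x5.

(x4 ∨ x1) ∧ (x4 ∨ x3) ∧ (¬x2 ∨ x1) ∧ (¬x2 ∨ x3) ∧ x5

((x4 ∧ ¬x2) ∨ (x1 ∧ x3)) ∧ x5
⇔ (x4 ∨ x1) ∧ (x4 ∨ x3) ∧ (¬x2 ∨ x1) ∧ (¬x2 ∨ x3) ∧ x5   [distribute ∨ over ∧]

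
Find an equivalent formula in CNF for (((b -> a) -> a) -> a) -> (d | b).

(b | a | d) & (~a | d | b)

(((b -> a) -> a) -> a) -> (d | b)
≡ ~(((b -> a) -> a) -> a) | d | b
≡ ~(~((b -> a) -> a) | a) | d | b
≡ ~(~(~(b -> a) | a) | a) | d | b
≡ ~(~(~(~b | a) | a) | a) | d | b
≡ (~~(~(~b | a) | a) & ~a) | d | b
≡ ((~(~b | a) | a) & ~a) | d | b
≡ (((~~b & ~a) | a) & ~a) | d | b
≡ (((b & ~a) | a) & ~a) | d | b
≡ (b | a | d | b) & (~a | a | d | b) & (~a | d | b)
≡ (b | a | d) & (~a | d | b)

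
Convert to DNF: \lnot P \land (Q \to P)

\lnot P \land \lnot Q

\lnot P \land (Q \to P)
≡ \lnot P \land (\lnot Q \lor P)   [eliminate \to]
≡ \lnot P \land \lnot Q \lor \lnot P \land P   [distribute \land over \lor]
≡ \lnot P \land \lnot Q   [simplify]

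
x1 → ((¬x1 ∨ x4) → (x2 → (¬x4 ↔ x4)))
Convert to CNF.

¬x1 ∨ ¬x4 ∨ ¬x2

x1 → ((¬x1 ∨ x4) → (x2 → (¬x4 ↔ x4)))
= ¬x1 ∨ ((¬x1 ∨ x4) → (x2 → (¬x4 ↔ x4)))   — eliminate →
= ¬x1 ∨ ¬(¬x1 ∨ x4) ∨ (x2 → (¬x4 ↔ x4))   — eliminate →
= ¬x1 ∨ ¬(¬x1 ∨ x4) ∨ ¬x2 ∨ (¬x4 ↔ x4)   — eliminate →
= ¬x1 ∨ ¬(¬x1 ∨ x4) ∨ ¬x2 ∨ ((¬x4 → x4) ∧ (x4 → ¬x4))   — eliminate ↔
= ¬x1 ∨ ¬(¬x1 ∨ x4) ∨ ¬x2 ∨ ((¬¬x4 ∨ x4) ∧ (x4 → ¬x4))   — eliminate →
= ¬x1 ∨ ¬(¬x1 ∨ x4) ∨ ¬x2 ∨ ((¬¬x4 ∨ x4) ∧ (¬x4 ∨ ¬x4))   — eliminate →
= ¬x1 ∨ (¬¬x1 ∧ ¬x4) ∨ ¬x2 ∨ ((¬¬x4 ∨ x4) ∧ (¬x4 ∨ ¬x4))   — De Morgan
= ¬x1 ∨ (x1 ∧ ¬x4) ∨ ¬x2 ∨ ((¬¬x4 ∨ x4) ∧ (¬x4 ∨ ¬x4))   — double negation
= ¬x1 ∨ (x1 ∧ ¬x4) ∨ ¬x2 ∨ ((x4 ∨ x4) ∧ (¬x4 ∨ ¬x4))   — double negation
= (¬x1 ∨ x1 ∨ ¬x2 ∨ x4 ∨ x4) ∧ (¬x1 ∨ x1 ∨ ¬x2 ∨ ¬x4 ∨ ¬x4) ∧ (¬x1 ∨ ¬x4 ∨ ¬x2 ∨ x4 ∨ x4) ∧ (¬x1 ∨ ¬x4 ∨ ¬x2 ∨ ¬x4 ∨ ¬x4)   — distribute ∨ over ∧
= ¬x1 ∨ ¬x4 ∨ ¬x2   — simplify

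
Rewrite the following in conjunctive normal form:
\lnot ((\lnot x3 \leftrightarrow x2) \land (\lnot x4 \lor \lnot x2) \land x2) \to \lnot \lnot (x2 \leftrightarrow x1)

(\lnot x2 \lor \lnot x3 \lor x1) \land (\lnot x4 \lor \lnot x2 \lor x1) \land (x2 \lor \lnot x1)

\lnot ((\lnot x3 \leftrightarrow x2) \land (\lnot x4 \lor \lnot x2) \land x2) \to \lnot \lnot (x2 \leftrightarrow x1)
≡ \lnot \lnot ((\lnot x3 \leftrightarrow x2) \land (\lnot x4 \lor \lnot x2) \land x2) \lor \lnot \lnot (x2 \leftrightarrow x1)   — eliminate \to
≡ \lnot \lnot ((\lnot x3 \to x2) \land (x2 \to \lnot x3) \land (\lnot x4 \lor \lnot x2) \land x2) \lor \lnot \lnot (x2 \leftrightarrow x1)   — eliminate \leftrightarrow
≡ \lnot \lnot ((\lnot \lnot x3 \lor x2) \land (x2 \to \lnot x3) \land (\lnot x4 \lor \lnot x2) \land x2) \lor \lnot \lnot (x2 \leftrightarrow x1)   — eliminate \to
≡ \lnot \lnot ((\lnot \lnot x3 \lor x2) \land (\lnot x2 \lor \lnot x3) \land (\lnot x4 \lor \lnot x2) \land x2) \lor \lnot \lnot (x2 \leftrightarrow x1)   — eliminate \to
≡ \lnot \lnot ((\lnot \lnot x3 \lor x2) \land (\lnot x2 \lor \lnot x3) \land (\lnot x4 \lor \lnot x2) \land x2) \lor \lnot \lnot ((x2 \to x1) \land (x1 \to x2))   — eliminate \leftrightarrow
≡ \lnot \lnot ((\lnot \lnot x3 \lor x2) \land (\lnot x2 \lor \lnot x3) \land (\lnot x4 \lor \lnot x2) \land x2) \lor \lnot \lnot ((\lnot x2 \lor x1) \land (x1 \to x2))   — eliminate \to
≡ \lnot \lnot ((\lnot \lnot x3 \lor x2) \land (\lnot x2 \lor \lnot x3) \land (\lnot x4 \lor \lnot x2) \land x2) \lor \lnot \lnot ((\lnot x2 \lor x1) \land (\lnot x1 \lor x2))   — eliminate \to
≡ ((\lnot \lnot x3 \lor x2) \land (\lnot x2 \lor \lnot x3) \land (\lnot x4 \lor \lnot x2) \land x2) \lor \lnot \lnot ((\lnot x2 \lor x1) \land (\lnot x1 \lor x2))   — double negation
≡ ((x3 \lor x2) \land (\lnot x2 \lor \lnot x3) \land (\lnot x4 \lor \lnot x2) \land x2) \lor \lnot \lnot ((\lnot x2 \lor x1) \land (\lnot x1 \lor x2))   — double negation
≡ ((x3 \lor x2) \land (\lnot x2 \lor \lnot x3) \land (\lnot x4 \lor \lnot x2) \land x2) \lor ((\lnot x2 \lor x1) \land (\lnot x1 \lor x2))   — double negation
≡ (x3 \lor x2 \lor \lnot x2 \lor x1) \land (x3 \lor x2 \lor \lnot x1 \lor x2) \land (\lnot x2 \lor \lnot x3 \lor \lnot x2 \lor x1) \land (\lnot x2 \lor \lnot x3 \lor \lnot x1 \lor x2) \land (\lnot x4 \lor \lnot x2 \lor \lnot x2 \lor x1) \land (\lnot x4 \lor \lnot x2 \lor \lnot x1 \lor x2) \land (x2 \lor \lnot x2 \lor x1) \land (x2 \lor \lnot x1 \lor x2)   — distribute \lor over \land
≡ (\lnot x2 \lor \lnot x3 \lor x1) \land (\lnot x4 \lor \lnot x2 \lor x1) \land (x2 \lor \lnot x1)   — simplify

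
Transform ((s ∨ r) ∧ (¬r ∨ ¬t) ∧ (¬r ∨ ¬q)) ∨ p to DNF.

((s ∨ r) ∧ (¬r ∨ ¬t) ∧ (¬r ∨ ¬q)) ∨ p
⇔ (s ∧ ¬r ∧ ¬r) ∨ (s ∧ ¬r ∧ ¬q) ∨ (s ∧ ¬t ∧ ¬r) ∨ (s ∧ ¬t ∧ ¬q) ∨ (r ∧ ¬r ∧ ¬r) ∨ (r ∧ ¬r ∧ ¬q) ∨ (r ∧ ¬t ∧ ¬r) ∨ (r ∧ ¬t ∧ ¬q) ∨ p   (distribute ∧ over ∨)
⇔ (s ∧ ¬r) ∨ (s ∧ ¬t ∧ ¬q) ∨ (r ∧ ¬t ∧ ¬q) ∨ p   (simplify)

(s ∧ ¬r) ∨ (s ∧ ¬t ∧ ¬q) ∨ (r ∧ ¬t ∧ ¬q) ∨ p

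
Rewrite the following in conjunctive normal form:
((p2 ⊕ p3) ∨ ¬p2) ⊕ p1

(¬p2 ∨ ¬p3 ∨ p1) ∧ (¬p2 ∨ p3 ∨ ¬p1) ∧ (p2 ∨ ¬p1)

((p2 ⊕ p3) ∨ ¬p2) ⊕ p1
≡ ((p2 ⊕ p3) ∨ ¬p2 ∨ p1) ∧ ¬(((p2 ⊕ p3) ∨ ¬p2) ∧ p1)   [expand ⊕]
≡ (((p2 ∨ p3) ∧ ¬(p2 ∧ p3)) ∨ ¬p2 ∨ p1) ∧ ¬(((p2 ⊕ p3) ∨ ¬p2) ∧ p1)   [expand ⊕]
≡ (((p2 ∨ p3) ∧ ¬(p2 ∧ p3)) ∨ ¬p2 ∨ p1) ∧ ¬((((p2 ∨ p3) ∧ ¬(p2 ∧ p3)) ∨ ¬p2) ∧ p1)   [expand ⊕]
≡ (((p2 ∨ p3) ∧ (¬p2 ∨ ¬p3)) ∨ ¬p2 ∨ p1) ∧ ¬((((p2 ∨ p3) ∧ ¬(p2 ∧ p3)) ∨ ¬p2) ∧ p1)   [De Morgan]
≡ (((p2 ∨ p3) ∧ (¬p2 ∨ ¬p3)) ∨ ¬p2 ∨ p1) ∧ (¬(((p2 ∨ p3) ∧ ¬(p2 ∧ p3)) ∨ ¬p2) ∨ ¬p1)   [De Morgan]
≡ (((p2 ∨ p3) ∧ (¬p2 ∨ ¬p3)) ∨ ¬p2 ∨ p1) ∧ ((¬((p2 ∨ p3) ∧ ¬(p2 ∧ p3)) ∧ ¬¬p2) ∨ ¬p1)   [De Morgan]
≡ (((p2 ∨ p3) ∧ (¬p2 ∨ ¬p3)) ∨ ¬p2 ∨ p1) ∧ (((¬(p2 ∨ p3) ∨ ¬¬(p2 ∧ p3)) ∧ ¬¬p2) ∨ ¬p1)   [De Morgan]
≡ (((p2 ∨ p3) ∧ (¬p2 ∨ ¬p3)) ∨ ¬p2 ∨ p1) ∧ ((((¬p2 ∧ ¬p3) ∨ ¬¬(p2 ∧ p3)) ∧ ¬¬p2) ∨ ¬p1)   [De Morgan]
≡ (((p2 ∨ p3) ∧ (¬p2 ∨ ¬p3)) ∨ ¬p2 ∨ p1) ∧ ((((¬p2 ∧ ¬p3) ∨ (p2 ∧ p3)) ∧ ¬¬p2) ∨ ¬p1)   [double negation]
≡ (((p2 ∨ p3) ∧ (¬p2 ∨ ¬p3)) ∨ ¬p2 ∨ p1) ∧ ((((¬p2 ∧ ¬p3) ∨ (p2 ∧ p3)) ∧ p2) ∨ ¬p1)   [double negation]
≡ (p2 ∨ p3 ∨ ¬p2 ∨ p1) ∧ (¬p2 ∨ ¬p3 ∨ ¬p2 ∨ p1) ∧ (¬p2 ∨ p2 ∨ ¬p1) ∧ (¬p2 ∨ p3 ∨ ¬p1) ∧ (¬p3 ∨ p2 ∨ ¬p1) ∧ (¬p3 ∨ p3 ∨ ¬p1) ∧ (p2 ∨ ¬p1)   [distribute ∨ over ∧]
≡ (¬p2 ∨ ¬p3 ∨ p1) ∧ (¬p2 ∨ p3 ∨ ¬p1) ∧ (p2 ∨ ¬p1)   [simplify]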